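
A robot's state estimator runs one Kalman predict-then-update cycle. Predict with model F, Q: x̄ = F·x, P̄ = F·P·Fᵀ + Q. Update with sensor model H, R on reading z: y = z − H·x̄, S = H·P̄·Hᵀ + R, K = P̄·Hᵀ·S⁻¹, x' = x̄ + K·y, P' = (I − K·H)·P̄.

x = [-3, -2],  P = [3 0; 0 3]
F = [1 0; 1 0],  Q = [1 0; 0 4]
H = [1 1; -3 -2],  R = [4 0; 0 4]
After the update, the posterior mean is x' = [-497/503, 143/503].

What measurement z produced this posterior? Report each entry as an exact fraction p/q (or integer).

z = [2, 3]

x̄ = F·x = [-3, -3]
P̄ = F·P·Fᵀ + Q = [4 3; 3 7]
S = H·P̄·Hᵀ + R = [21 -41; -41 104]
K = P̄·Hᵀ·S⁻¹ = [-10/503 -91/503; 97/503 -73/503]
x' − x̄ = [1012/503, 1652/503] = K·y
y = (KᵀK)⁻¹·Kᵀ·(x' − x̄) = [8, -12]
z = y + H·x̄ = [8, -12] + [-6, 15] = [2, 3]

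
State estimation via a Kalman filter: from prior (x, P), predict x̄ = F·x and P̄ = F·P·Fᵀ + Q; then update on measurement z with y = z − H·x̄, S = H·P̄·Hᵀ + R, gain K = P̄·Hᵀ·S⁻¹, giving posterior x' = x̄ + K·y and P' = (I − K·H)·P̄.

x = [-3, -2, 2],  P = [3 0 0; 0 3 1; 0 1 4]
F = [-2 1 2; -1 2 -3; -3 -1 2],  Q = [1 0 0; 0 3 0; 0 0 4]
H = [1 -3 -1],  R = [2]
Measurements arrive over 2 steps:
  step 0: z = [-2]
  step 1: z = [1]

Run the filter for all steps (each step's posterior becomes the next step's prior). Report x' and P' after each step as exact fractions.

step 0: x' = [1224/191, -353/191, 2649/191], P' = [6154/191 236/191 5408/191; 236/191 915/382 -2027/382; 5408/191 -2027/382 16843/382]
step 1: x' = [17462735/2498431, -4185803/2498431, 2107837/192187], P' = [115229333/2498431 -31522934/2498431 16123409/192187; -31522934/2498431 11568537/2498431 -4971883/192187; 16123409/192187 -4971883/192187 31040544/192187]

step 0: x̄ = F·x = [8, -7, 15]
step 0: P̄ = F·P·Fᵀ + Q = [36 -11 31; -11 42 -14; 31 -14 46]
step 0: y = z − H·x̄ = [-16]
step 0: S = H·P̄·Hᵀ + R = [382]
step 0: K = P̄·Hᵀ·S⁻¹ = [19/191; -123/382; 27/382]
step 0: x' = x̄ + K·y = [1224/191, -353/191, 2649/191]
step 0: P' = (I − K·H)·P̄ = [6154/191 236/191 5408/191; 236/191 915/382 -2027/382; 5408/191 -2027/382 16843/382]
step 1: x̄ = F·x = [2497/191, -9877/191, 1979/191]
step 1: P̄ = F·P·Fᵀ + Q = [21377/382 -35735/382 31673/382; -35735/382 256033/382 -6801/382; 31673/382 -6801/382 61735/382]
step 1: y = z − H·x̄ = [-29958/191]
step 1: S = H·P̄·Hᵀ + R = [2498431/382]
step 1: K = P̄·Hᵀ·S⁻¹ = [96909/2498431; -797033/2498431; -743/192187]
step 1: x' = x̄ + K·y = [17462735/2498431, -4185803/2498431, 2107837/192187]
step 1: P' = (I − K·H)·P̄ = [115229333/2498431 -31522934/2498431 16123409/192187; -31522934/2498431 11568537/2498431 -4971883/192187; 16123409/192187 -4971883/192187 31040544/192187]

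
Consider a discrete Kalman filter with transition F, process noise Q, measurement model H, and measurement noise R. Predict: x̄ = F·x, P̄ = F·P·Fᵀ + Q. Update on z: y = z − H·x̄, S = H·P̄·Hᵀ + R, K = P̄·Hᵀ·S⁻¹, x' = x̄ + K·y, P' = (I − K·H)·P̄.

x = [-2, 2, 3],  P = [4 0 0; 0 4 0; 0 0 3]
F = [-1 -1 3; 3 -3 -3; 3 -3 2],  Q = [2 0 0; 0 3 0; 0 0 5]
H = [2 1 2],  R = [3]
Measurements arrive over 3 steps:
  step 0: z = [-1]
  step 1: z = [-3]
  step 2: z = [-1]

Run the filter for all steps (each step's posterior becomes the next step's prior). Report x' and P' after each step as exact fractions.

step 0: x̄ = F·x = [9, -21, -6]
step 0: P̄ = F·P·Fᵀ + Q = [37 -27 18; -27 102 54; 18 54 89]
step 0: y = z − H·x̄ = [14]
step 0: S = H·P̄·Hᵀ + R = [861]
step 0: K = P̄·Hᵀ·S⁻¹ = [83/861; 52/287; 268/861]
step 0: x' = x̄ + K·y = [1273/123, -757/41, -202/123]
step 0: P' = (I − K·H)·P̄ = [24968/861 -12065/287 -6746/861; -12065/287 21162/287 1562/287; -6746/861 1562/287 4805/861]
step 1: x̄ = F·x = [392/123, 3746/41, 10228/123]
step 1: P̄ = F·P·Fᵀ + Q = [73391/861 -12253/287 45616/861; -12253/287 566400/287 484354/287; 45616/861 484354/287 1333937/861]
step 1: y = z − H·x̄ = [-10949/41]
step 1: S = H·P̄·Hᵀ + R = [4453745/287]
step 1: K = P̄·Hᵀ·S⁻¹ = [13417/890749; 1510602/4453745; 1404056/4453745]
step 1: x' = x̄ + K·y = [-2232551/2672247, 3515792/4453745, -13807892/13361235]
step 1: P' = (I − K·H)·P̄ = [218371852/2672247 -108648413/890749 -55338856/2672247; -108648413/890749 838615908/4453745 126200014/4453745; -55338856/2672247 126200014/4453745 93712511/13361235]
step 2: x̄ = F·x = [-40808297/13361235, -7902239/4453745, -92746177/13361235]
step 2: P̄ = F·P·Fᵀ + Q = [606955091/13361235 -721126273/4453745 -1267219964/13361235; -721126273/4453745 24827742822/4453745 21069347422/4453745; -1267219964/13361235 21069347422/4453745 54382558721/13361235]
step 2: y = z − H·x̄ = [18496962/890749]
step 2: S = H·P̄·Hᵀ + R = [35234817433/890749]
step 2: K = P̄·Hᵀ·S⁻¹ = [-232260571/35234817433; 13104837024/35234817433; 11295914652/35234817433]
step 2: x' = x̄ + K·y = [-1686574578119/528522261495, 1048066754797/176174087165, -150202866469/528522261495]
step 2: P' = (I − K·H)·P̄ = [23100533628212/528522261495 -11439887022061/176174087165 -5945928957968/528522261495; -11439887022061/176174087165 18094006817454/176174087165 2491169891014/176174087165; -5945928957968/528522261495 2491169891014/176174087165 2463332201117/528522261495]

step 0: x' = [1273/123, -757/41, -202/123], P' = [24968/861 -12065/287 -6746/861; -12065/287 21162/287 1562/287; -6746/861 1562/287 4805/861]
step 1: x' = [-2232551/2672247, 3515792/4453745, -13807892/13361235], P' = [218371852/2672247 -108648413/890749 -55338856/2672247; -108648413/890749 838615908/4453745 126200014/4453745; -55338856/2672247 126200014/4453745 93712511/13361235]
step 2: x' = [-1686574578119/528522261495, 1048066754797/176174087165, -150202866469/528522261495], P' = [23100533628212/528522261495 -11439887022061/176174087165 -5945928957968/528522261495; -11439887022061/176174087165 18094006817454/176174087165 2491169891014/176174087165; -5945928957968/528522261495 2491169891014/176174087165 2463332201117/528522261495]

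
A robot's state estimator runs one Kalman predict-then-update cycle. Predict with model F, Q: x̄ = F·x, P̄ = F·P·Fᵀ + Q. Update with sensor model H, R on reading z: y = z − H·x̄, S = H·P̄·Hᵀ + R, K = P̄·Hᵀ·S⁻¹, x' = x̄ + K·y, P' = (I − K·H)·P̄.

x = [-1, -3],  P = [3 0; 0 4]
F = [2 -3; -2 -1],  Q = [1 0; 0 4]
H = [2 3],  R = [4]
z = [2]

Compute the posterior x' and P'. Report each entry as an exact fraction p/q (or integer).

x' = [7/190, 14/19]
P' = [2254/95 -294/19; -294/19 200/19]

x̄ = F·x = [7, 5]
P̄ = F·P·Fᵀ + Q = [49 0; 0 20]
y = z − H·x̄ = [-27]
S = H·P̄·Hᵀ + R = [380]
K = P̄·Hᵀ·S⁻¹ = [49/190; 3/19]
x' = x̄ + K·y = [7/190, 14/19]
P' = (I − K·H)·P̄ = [2254/95 -294/19; -294/19 200/19]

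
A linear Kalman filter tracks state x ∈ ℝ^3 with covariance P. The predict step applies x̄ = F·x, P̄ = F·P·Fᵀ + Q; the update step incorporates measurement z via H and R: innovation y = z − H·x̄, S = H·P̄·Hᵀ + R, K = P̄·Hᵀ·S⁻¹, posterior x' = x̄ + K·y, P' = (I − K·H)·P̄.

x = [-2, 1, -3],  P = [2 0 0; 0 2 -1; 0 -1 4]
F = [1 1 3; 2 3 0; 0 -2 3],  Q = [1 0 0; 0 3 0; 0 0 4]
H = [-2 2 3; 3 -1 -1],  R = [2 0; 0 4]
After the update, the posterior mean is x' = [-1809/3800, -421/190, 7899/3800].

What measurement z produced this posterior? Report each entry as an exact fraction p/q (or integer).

x̄ = F·x = [-10, -1, -11]
P̄ = F·P·Fᵀ + Q = [35 1 35; 1 29 -21; 35 -21 60]
S = H·P̄·Hᵀ + R = [118 50; 50 150]
K = P̄·Hᵀ·S⁻¹ = [21/152 1573/3800; -1/19 -3/190; 69/152 1097/3800]
x' − x̄ = [36191/3800, -231/190, 49699/3800] = K·y
y = (KᵀK)⁻¹·Kᵀ·(x' − x̄) = [18, 17]
z = y + H·x̄ = [18, 17] + [-15, -18] = [3, -1]

z = [3, -1]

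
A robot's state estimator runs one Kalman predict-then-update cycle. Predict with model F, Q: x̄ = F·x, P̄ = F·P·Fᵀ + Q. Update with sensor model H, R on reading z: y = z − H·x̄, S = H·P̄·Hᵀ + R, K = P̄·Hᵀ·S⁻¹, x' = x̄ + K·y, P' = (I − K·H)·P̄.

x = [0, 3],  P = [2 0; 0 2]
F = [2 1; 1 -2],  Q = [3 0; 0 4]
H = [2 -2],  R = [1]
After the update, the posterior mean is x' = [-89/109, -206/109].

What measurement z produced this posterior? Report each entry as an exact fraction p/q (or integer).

z = [2]

x̄ = F·x = [3, -6]
P̄ = F·P·Fᵀ + Q = [13 0; 0 14]
S = H·P̄·Hᵀ + R = [109]
K = P̄·Hᵀ·S⁻¹ = [26/109; -28/109]
x' − x̄ = [-416/109, 448/109] = K·y
y = (KᵀK)⁻¹·Kᵀ·(x' − x̄) = [-16]
z = y + H·x̄ = [-16] + [18] = [2]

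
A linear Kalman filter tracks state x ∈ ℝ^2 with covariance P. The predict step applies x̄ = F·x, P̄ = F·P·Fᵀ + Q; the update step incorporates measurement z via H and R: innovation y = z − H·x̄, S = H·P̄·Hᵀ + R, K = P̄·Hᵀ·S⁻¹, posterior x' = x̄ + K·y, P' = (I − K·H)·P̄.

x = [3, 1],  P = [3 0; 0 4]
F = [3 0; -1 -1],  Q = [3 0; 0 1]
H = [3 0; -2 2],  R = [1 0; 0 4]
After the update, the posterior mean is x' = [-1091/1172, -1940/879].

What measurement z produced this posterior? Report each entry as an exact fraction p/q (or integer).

x̄ = F·x = [9, -4]
P̄ = F·P·Fᵀ + Q = [30 -9; -9 8]
S = H·P̄·Hᵀ + R = [271 -234; -234 228]
K = P̄·Hᵀ·S⁻¹ = [189/586 -13/1172; 75/293 362/879]
x' − x̄ = [-11639/1172, 1576/879] = K·y
y = (KᵀK)⁻¹·Kᵀ·(x' − x̄) = [-30, 23]
z = y + H·x̄ = [-30, 23] + [27, -26] = [-3, -3]

z = [-3, -3]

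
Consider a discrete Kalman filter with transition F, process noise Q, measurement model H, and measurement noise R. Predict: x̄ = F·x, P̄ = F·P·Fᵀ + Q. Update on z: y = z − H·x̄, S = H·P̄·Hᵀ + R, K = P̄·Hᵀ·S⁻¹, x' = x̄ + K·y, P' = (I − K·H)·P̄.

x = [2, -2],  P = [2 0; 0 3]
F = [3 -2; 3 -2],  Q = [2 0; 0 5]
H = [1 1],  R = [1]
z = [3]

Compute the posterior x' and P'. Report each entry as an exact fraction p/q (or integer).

x' = [113/64, 175/128]
P' = [63/32 -95/64; -95/64 255/128]

x̄ = F·x = [10, 10]
P̄ = F·P·Fᵀ + Q = [32 30; 30 35]
y = z − H·x̄ = [-17]
S = H·P̄·Hᵀ + R = [128]
K = P̄·Hᵀ·S⁻¹ = [31/64; 65/128]
x' = x̄ + K·y = [113/64, 175/128]
P' = (I − K·H)·P̄ = [63/32 -95/64; -95/64 255/128]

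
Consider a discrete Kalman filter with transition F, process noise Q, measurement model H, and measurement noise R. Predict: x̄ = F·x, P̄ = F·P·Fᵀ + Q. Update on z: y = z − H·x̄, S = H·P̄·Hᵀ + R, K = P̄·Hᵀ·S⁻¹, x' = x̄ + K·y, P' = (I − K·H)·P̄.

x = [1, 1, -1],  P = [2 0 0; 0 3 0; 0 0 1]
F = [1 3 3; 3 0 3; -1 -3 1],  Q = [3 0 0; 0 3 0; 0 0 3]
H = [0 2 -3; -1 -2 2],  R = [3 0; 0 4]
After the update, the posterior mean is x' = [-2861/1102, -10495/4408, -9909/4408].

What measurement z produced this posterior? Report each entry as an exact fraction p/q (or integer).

x̄ = F·x = [1, 0, -5]
P̄ = F·P·Fᵀ + Q = [41 15 -26; 15 30 -3; -26 -3 33]
S = H·P̄·Hᵀ + R = [456 -456; -456 485]
K = P̄·Hᵀ·S⁻¹ = [-309/1102 -15/29; -1157/4408 -12/29; -2079/4408 -7/29]
x' − x̄ = [-3963/1102, -10495/4408, 12131/4408] = K·y
y = (KᵀK)⁻¹·Kᵀ·(x' − x̄) = [-13, 14]
z = y + H·x̄ = [-13, 14] + [15, -11] = [2, 3]

z = [2, 3]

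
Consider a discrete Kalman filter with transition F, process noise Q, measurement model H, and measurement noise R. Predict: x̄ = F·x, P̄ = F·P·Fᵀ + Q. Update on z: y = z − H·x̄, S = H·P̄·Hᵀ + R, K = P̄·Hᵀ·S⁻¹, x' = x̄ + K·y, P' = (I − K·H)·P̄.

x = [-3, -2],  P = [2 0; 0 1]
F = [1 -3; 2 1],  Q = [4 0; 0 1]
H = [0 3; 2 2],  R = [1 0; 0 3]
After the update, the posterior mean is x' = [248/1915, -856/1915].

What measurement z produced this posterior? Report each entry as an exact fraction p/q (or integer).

x̄ = F·x = [3, -8]
P̄ = F·P·Fᵀ + Q = [15 1; 1 10]
S = H·P̄·Hᵀ + R = [91 66; 66 111]
K = P̄·Hᵀ·S⁻¹ = [-593/1915 2714/5745; 626/1915 22/5745]
x' − x̄ = [-5497/1915, 14464/1915] = K·y
y = (KᵀK)⁻¹·Kᵀ·(x' − x̄) = [23, 9]
z = y + H·x̄ = [23, 9] + [-24, -10] = [-1, -1]

z = [-1, -1]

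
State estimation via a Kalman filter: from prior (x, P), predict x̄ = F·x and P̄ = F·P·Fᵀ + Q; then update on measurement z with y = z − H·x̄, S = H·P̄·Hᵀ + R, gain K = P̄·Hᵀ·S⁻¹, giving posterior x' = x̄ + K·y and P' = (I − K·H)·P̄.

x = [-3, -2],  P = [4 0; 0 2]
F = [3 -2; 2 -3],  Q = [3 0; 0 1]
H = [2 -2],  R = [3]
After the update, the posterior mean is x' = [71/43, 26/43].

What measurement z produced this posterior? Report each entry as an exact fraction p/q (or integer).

x̄ = F·x = [-5, 0]
P̄ = F·P·Fᵀ + Q = [47 36; 36 35]
S = H·P̄·Hᵀ + R = [43]
K = P̄·Hᵀ·S⁻¹ = [22/43; 2/43]
x' − x̄ = [286/43, 26/43] = K·y
y = (KᵀK)⁻¹·Kᵀ·(x' − x̄) = [13]
z = y + H·x̄ = [13] + [-10] = [3]

z = [3]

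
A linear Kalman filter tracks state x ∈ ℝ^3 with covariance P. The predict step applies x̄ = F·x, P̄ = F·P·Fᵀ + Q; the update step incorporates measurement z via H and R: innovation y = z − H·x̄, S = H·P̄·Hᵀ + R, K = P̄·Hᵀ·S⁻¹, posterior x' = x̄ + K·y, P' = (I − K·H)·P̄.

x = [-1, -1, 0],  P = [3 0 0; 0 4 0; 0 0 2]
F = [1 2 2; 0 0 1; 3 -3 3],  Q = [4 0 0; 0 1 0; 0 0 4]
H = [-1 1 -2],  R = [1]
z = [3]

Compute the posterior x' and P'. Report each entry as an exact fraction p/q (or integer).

x̄ = F·x = [-3, 0, 0]
P̄ = F·P·Fᵀ + Q = [31 4 -3; 4 3 6; -3 6 85]
y = z − H·x̄ = [0]
S = H·P̄·Hᵀ + R = [331]
K = P̄·Hᵀ·S⁻¹ = [-21/331; -13/331; -161/331]
x' = x̄ + K·y = [-3, 0, 0]
P' = (I − K·H)·P̄ = [9820/331 1051/331 -4374/331; 1051/331 824/331 -107/331; -4374/331 -107/331 2214/331]

x' = [-3, 0, 0]
P' = [9820/331 1051/331 -4374/331; 1051/331 824/331 -107/331; -4374/331 -107/331 2214/331]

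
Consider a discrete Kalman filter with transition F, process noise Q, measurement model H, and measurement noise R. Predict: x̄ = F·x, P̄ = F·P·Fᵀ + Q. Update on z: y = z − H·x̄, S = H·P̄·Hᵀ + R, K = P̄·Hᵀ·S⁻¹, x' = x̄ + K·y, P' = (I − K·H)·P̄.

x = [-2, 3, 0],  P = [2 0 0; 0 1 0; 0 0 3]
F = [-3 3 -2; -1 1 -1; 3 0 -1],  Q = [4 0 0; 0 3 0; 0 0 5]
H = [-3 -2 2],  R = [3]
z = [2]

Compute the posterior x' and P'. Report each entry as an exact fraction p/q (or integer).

x' = [543/878, -371/878, 609/439]
P' = [4265/878 543/878 3333/439; 543/878 3141/878 1926/439; 3333/439 1926/439 6996/439]

x̄ = F·x = [15, 5, -6]
P̄ = F·P·Fᵀ + Q = [43 15 -12; 15 9 -3; -12 -3 26]
y = z − H·x̄ = [69]
S = H·P̄·Hᵀ + R = [878]
K = P̄·Hᵀ·S⁻¹ = [-183/878; -69/878; 47/439]
x' = x̄ + K·y = [543/878, -371/878, 609/439]
P' = (I − K·H)·P̄ = [4265/878 543/878 3333/439; 543/878 3141/878 1926/439; 3333/439 1926/439 6996/439]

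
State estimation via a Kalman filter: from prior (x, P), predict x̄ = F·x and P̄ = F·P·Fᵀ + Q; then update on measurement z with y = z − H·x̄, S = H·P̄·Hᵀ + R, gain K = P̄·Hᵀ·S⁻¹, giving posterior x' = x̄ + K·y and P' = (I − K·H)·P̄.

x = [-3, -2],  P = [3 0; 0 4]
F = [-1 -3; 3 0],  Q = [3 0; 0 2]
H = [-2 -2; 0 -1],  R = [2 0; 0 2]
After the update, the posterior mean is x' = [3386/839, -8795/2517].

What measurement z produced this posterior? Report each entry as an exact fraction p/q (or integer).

x̄ = F·x = [9, -9]
P̄ = F·P·Fᵀ + Q = [42 -9; -9 29]
S = H·P̄·Hᵀ + R = [214 40; 40 31]
K = P̄·Hᵀ·S⁻¹ = [-401/839 761/839; -40/2517 -2303/2517]
x' − x̄ = [-4165/839, 13858/2517] = K·y
y = (KᵀK)⁻¹·Kᵀ·(x' − x̄) = [-1, -6]
z = y + H·x̄ = [-1, -6] + [0, 9] = [-1, 3]

z = [-1, 3]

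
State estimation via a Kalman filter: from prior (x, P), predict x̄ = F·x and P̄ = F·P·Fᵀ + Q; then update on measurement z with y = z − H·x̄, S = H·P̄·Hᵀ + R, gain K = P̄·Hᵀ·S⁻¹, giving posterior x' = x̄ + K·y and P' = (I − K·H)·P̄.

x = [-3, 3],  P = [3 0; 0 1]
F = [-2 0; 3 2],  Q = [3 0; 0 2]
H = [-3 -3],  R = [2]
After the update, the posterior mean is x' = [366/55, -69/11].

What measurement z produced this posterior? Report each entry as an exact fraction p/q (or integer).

z = [-1]

x̄ = F·x = [6, -3]
P̄ = F·P·Fᵀ + Q = [15 -18; -18 33]
S = H·P̄·Hᵀ + R = [110]
K = P̄·Hᵀ·S⁻¹ = [9/110; -9/22]
x' − x̄ = [36/55, -36/11] = K·y
y = (KᵀK)⁻¹·Kᵀ·(x' − x̄) = [8]
z = y + H·x̄ = [8] + [-9] = [-1]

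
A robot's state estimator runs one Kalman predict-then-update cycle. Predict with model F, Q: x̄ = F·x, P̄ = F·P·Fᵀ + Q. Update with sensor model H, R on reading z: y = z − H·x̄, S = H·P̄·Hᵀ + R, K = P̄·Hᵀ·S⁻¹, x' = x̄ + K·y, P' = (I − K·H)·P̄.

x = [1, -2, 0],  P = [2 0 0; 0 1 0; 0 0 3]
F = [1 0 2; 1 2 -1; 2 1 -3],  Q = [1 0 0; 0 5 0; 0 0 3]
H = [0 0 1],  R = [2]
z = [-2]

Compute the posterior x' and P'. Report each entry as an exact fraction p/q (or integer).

x̄ = F·x = [1, -3, 0]
P̄ = F·P·Fᵀ + Q = [15 -4 -14; -4 14 15; -14 15 39]
y = z − H·x̄ = [-2]
S = H·P̄·Hᵀ + R = [41]
K = P̄·Hᵀ·S⁻¹ = [-14/41; 15/41; 39/41]
x' = x̄ + K·y = [69/41, -153/41, -78/41]
P' = (I − K·H)·P̄ = [419/41 46/41 -28/41; 46/41 349/41 30/41; -28/41 30/41 78/41]

x' = [69/41, -153/41, -78/41]
P' = [419/41 46/41 -28/41; 46/41 349/41 30/41; -28/41 30/41 78/41]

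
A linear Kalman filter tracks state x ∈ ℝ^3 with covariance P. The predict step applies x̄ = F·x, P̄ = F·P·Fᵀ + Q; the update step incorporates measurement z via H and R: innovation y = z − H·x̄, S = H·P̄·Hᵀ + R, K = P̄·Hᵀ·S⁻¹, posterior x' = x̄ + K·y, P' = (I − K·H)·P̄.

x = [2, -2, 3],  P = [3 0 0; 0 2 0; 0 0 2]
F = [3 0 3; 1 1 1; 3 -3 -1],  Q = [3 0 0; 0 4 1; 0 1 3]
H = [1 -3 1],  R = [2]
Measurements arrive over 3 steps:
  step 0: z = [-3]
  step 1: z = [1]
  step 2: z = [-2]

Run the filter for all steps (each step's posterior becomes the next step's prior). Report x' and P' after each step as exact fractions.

step 0: x' = [1653/139, 705/139, 81/139], P' = [6096/139 2469/139 1359/139; 2469/139 1273/139 1318/139; 1359/139 1318/139 2725/139]
step 1: x' = [119508/3053, 509666/27477, 481921/27477], P' = [2157000/3053 932292/3053 637008/3053; 932292/3053 3733007/27477 2793355/27477; 637008/3053 2793355/27477 2682089/27477]
step 2: x' = [1680412071/9890687, 740315596/9890687, 520236849/9890687], P' = [108755778516/9890687 48317440866/9890687 36196223886/9890687; 48317440866/9890687 21509814817/9890687 16211198379/9890687; 36196223886/9890687 16211198379/9890687 12454947295/9890687]

step 0: x̄ = F·x = [15, 3, 9]
step 0: P̄ = F·P·Fᵀ + Q = [48 15 21; 15 11 2; 21 2 50]
step 0: y = z − H·x̄ = [-18]
step 0: S = H·P̄·Hᵀ + R = [139]
step 0: K = P̄·Hᵀ·S⁻¹ = [24/139; -16/139; 65/139]
step 0: x' = x̄ + K·y = [1653/139, 705/139, 81/139]
step 0: P' = (I − K·H)·P̄ = [6096/139 2469/139 1359/139; 2469/139 1273/139 1318/139; 1359/139 1318/139 2725/139]
step 1: x̄ = F·x = [5202/139, 2439/139, 2763/139]
step 1: P̄ = F·P·Fᵀ + Q = [104268/139 45978/139 20760/139; 45978/139 20942/139 9329/139; 20760/139 9329/139 24775/139]
step 1: y = z − H·x̄ = [-509/139]
step 1: S = H·P̄·Hᵀ + R = [27477/139]
step 1: K = P̄·Hᵀ·S⁻¹ = [-1434/3053; -7519/27477; 17548/27477]
step 1: x' = x̄ + K·y = [119508/3053, 509666/27477, 481921/27477]
step 1: P' = (I − K·H)·P̄ = [2157000/3053 932292/3053 637008/3053; 932292/3053 3733007/27477 2793355/27477; 637008/3053 2793355/27477 2682089/27477]
step 2: x̄ = F·x = [1557493/9159, 689053/9159, 1215797/27477]
step 2: P̄ = F·P·Fᵀ + Q = [33570392/3053 14915072/3053 33471106/9159; 14915072/3053 6641346/3053 14892697/9159; 33471106/9159 14892697/9159 42408977/27477]
step 2: y = z − H·x̄ = [258247/27477]
step 2: S = H·P̄·Hᵀ + R = [9890687/27477]
step 2: K = P̄·Hᵀ·S⁻¹ = [-160098/9890687; -402603/9890687; 8788022/9890687]
step 2: x' = x̄ + K·y = [1680412071/9890687, 740315596/9890687, 520236849/9890687]
step 2: P' = (I − K·H)·P̄ = [108755778516/9890687 48317440866/9890687 36196223886/9890687; 48317440866/9890687 21509814817/9890687 16211198379/9890687; 36196223886/9890687 16211198379/9890687 12454947295/9890687]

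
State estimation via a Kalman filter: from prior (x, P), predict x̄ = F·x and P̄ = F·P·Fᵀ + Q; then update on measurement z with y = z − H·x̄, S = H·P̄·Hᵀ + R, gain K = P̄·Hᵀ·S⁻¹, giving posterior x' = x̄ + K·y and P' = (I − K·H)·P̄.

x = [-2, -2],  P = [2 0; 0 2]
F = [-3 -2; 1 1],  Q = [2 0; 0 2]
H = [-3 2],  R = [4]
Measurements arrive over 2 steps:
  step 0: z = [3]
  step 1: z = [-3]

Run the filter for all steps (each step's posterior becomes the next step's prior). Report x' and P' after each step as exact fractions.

step 0: x' = [-33/50, 61/200], P' = [24/25 23/25; 23/25 159/100]
step 1: x' = [18479/20492, -6403/40984], P' = [4679/5123 8765/10246; 8765/10246 30771/20492]

step 0: x̄ = F·x = [10, -4]
step 0: P̄ = F·P·Fᵀ + Q = [28 -10; -10 6]
step 0: y = z − H·x̄ = [41]
step 0: S = H·P̄·Hᵀ + R = [400]
step 0: K = P̄·Hᵀ·S⁻¹ = [-13/50; 21/200]
step 0: x' = x̄ + K·y = [-33/50, 61/200]
step 0: P' = (I − K·H)·P̄ = [24/25 23/25; 23/25 159/100]
step 1: x̄ = F·x = [137/100, -71/200]
step 1: P̄ = F·P·Fᵀ + Q = [701/25 -533/50; -533/50 639/100]
step 1: y = z − H·x̄ = [91/50]
step 1: S = H·P̄·Hᵀ + R = [10246/25]
step 1: K = P̄·Hᵀ·S⁻¹ = [-1318/5123; 1119/10246]
step 1: x' = x̄ + K·y = [18479/20492, -6403/40984]
step 1: P' = (I − K·H)·P̄ = [4679/5123 8765/10246; 8765/10246 30771/20492]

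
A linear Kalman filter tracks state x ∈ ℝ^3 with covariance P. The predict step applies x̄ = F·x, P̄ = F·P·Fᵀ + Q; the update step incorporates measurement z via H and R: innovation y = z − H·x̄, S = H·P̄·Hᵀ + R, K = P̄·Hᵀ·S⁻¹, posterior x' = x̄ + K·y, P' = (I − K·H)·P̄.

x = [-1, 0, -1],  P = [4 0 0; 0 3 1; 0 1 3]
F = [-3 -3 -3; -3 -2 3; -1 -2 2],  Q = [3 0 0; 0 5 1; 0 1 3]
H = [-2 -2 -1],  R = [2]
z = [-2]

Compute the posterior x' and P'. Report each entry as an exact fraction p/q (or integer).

x' = [1380/371, -93/53, -710/371]
P' = [14673/371 -1642/53 -6170/371; -1642/53 4085/159 1744/159; -6170/371 1744/159 12830/1113]

x̄ = F·x = [6, 0, -1]
P̄ = F·P·Fᵀ + Q = [111 24 12; 24 68 33; 12 33 23]
y = z − H·x̄ = [9]
S = H·P̄·Hᵀ + R = [1113]
K = P̄·Hᵀ·S⁻¹ = [-94/371; -31/159; -113/1113]
x' = x̄ + K·y = [1380/371, -93/53, -710/371]
P' = (I − K·H)·P̄ = [14673/371 -1642/53 -6170/371; -1642/53 4085/159 1744/159; -6170/371 1744/159 12830/1113]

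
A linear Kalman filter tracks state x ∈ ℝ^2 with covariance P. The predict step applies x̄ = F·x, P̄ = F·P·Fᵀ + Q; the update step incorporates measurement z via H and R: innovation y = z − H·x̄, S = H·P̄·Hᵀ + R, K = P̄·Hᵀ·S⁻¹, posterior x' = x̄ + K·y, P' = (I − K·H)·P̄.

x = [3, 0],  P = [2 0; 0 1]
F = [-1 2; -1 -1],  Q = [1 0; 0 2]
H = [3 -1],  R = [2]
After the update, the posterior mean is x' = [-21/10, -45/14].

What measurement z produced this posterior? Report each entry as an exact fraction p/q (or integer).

z = [-3]

x̄ = F·x = [-3, -3]
P̄ = F·P·Fᵀ + Q = [7 0; 0 5]
S = H·P̄·Hᵀ + R = [70]
K = P̄·Hᵀ·S⁻¹ = [3/10; -1/14]
x' − x̄ = [9/10, -3/14] = K·y
y = (KᵀK)⁻¹·Kᵀ·(x' − x̄) = [3]
z = y + H·x̄ = [3] + [-6] = [-3]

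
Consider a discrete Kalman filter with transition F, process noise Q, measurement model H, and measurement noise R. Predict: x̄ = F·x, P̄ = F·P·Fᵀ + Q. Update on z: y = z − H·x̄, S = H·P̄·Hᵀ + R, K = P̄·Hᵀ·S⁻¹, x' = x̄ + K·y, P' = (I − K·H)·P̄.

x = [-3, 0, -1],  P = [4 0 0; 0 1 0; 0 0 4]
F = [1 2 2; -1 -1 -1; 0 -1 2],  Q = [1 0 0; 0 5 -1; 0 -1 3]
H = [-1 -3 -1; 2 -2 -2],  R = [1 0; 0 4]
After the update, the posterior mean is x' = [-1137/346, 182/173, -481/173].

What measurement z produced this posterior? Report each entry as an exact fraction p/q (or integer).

x̄ = F·x = [-5, 4, -2]
P̄ = F·P·Fᵀ + Q = [25 -14 14; -14 14 -8; 14 -8 20]
S = H·P̄·Hᵀ + R = [68 66; 66 176]
K = P̄·Hᵀ·S⁻¹ = [-63/173 1601/3806; -20/173 -350/1903; -46/173 233/1903]
x' − x̄ = [593/346, -510/173, -135/173] = K·y
y = (KᵀK)⁻¹·Kᵀ·(x' − x̄) = [8, 11]
z = y + H·x̄ = [8, 11] + [-5, -14] = [3, -3]

z = [3, -3]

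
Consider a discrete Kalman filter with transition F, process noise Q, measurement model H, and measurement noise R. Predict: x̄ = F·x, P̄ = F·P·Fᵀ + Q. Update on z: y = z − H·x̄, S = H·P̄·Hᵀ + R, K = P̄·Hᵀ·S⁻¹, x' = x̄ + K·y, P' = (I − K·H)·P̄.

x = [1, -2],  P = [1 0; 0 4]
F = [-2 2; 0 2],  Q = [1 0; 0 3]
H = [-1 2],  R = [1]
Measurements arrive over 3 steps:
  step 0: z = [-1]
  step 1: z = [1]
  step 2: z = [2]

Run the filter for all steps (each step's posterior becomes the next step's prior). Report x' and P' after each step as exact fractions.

step 0: x' = [-193/34, -57/17], P' = [593/34 151/17; 151/17 81/17]
step 1: x' = [-754/739, -48/739], P' = [10019/2956 2285/1478; 2285/1478 700/739]
step 2: x' = [28536/32305, 3464/2485], P' = [107434/32305 3826/2485; 3826/2485 2367/2485]

step 0: x̄ = F·x = [-6, -4]
step 0: P̄ = F·P·Fᵀ + Q = [21 16; 16 19]
step 0: y = z − H·x̄ = [1]
step 0: S = H·P̄·Hᵀ + R = [34]
step 0: K = P̄·Hᵀ·S⁻¹ = [11/34; 11/17]
step 0: x' = x̄ + K·y = [-193/34, -57/17]
step 0: P' = (I − K·H)·P̄ = [593/34 151/17; 151/17 81/17]
step 1: x̄ = F·x = [79/17, -114/17]
step 1: P̄ = F·P·Fᵀ + Q = [319/17 -280/17; -280/17 375/17]
step 1: y = z − H·x̄ = [324/17]
step 1: S = H·P̄·Hᵀ + R = [2956/17]
step 1: K = P̄·Hᵀ·S⁻¹ = [-879/2956; 515/1478]
step 1: x' = x̄ + K·y = [-754/739, -48/739]
step 1: P' = (I − K·H)·P̄ = [10019/2956 2285/1478; 2285/1478 700/739]
step 2: x̄ = F·x = [1412/739, -96/739]
step 2: P̄ = F·P·Fᵀ + Q = [4418/739 -1770/739; -1770/739 5017/739]
step 2: y = z − H·x̄ = [3082/739]
step 2: S = H·P̄·Hᵀ + R = [32305/739]
step 2: K = P̄·Hᵀ·S⁻¹ = [-7958/32305; 908/2485]
step 2: x' = x̄ + K·y = [28536/32305, 3464/2485]
step 2: P' = (I − K·H)·P̄ = [107434/32305 3826/2485; 3826/2485 2367/2485]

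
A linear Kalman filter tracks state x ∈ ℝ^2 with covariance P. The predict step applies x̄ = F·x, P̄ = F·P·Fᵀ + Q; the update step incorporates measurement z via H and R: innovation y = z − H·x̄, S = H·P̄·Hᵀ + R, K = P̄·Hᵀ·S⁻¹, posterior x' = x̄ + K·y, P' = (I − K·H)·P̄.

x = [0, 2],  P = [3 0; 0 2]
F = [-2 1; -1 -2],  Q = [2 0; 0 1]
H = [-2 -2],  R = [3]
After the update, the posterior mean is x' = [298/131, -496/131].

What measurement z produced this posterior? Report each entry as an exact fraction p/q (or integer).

x̄ = F·x = [2, -4]
P̄ = F·P·Fᵀ + Q = [16 2; 2 12]
S = H·P̄·Hᵀ + R = [131]
K = P̄·Hᵀ·S⁻¹ = [-36/131; -28/131]
x' − x̄ = [36/131, 28/131] = K·y
y = (KᵀK)⁻¹·Kᵀ·(x' − x̄) = [-1]
z = y + H·x̄ = [-1] + [4] = [3]

z = [3]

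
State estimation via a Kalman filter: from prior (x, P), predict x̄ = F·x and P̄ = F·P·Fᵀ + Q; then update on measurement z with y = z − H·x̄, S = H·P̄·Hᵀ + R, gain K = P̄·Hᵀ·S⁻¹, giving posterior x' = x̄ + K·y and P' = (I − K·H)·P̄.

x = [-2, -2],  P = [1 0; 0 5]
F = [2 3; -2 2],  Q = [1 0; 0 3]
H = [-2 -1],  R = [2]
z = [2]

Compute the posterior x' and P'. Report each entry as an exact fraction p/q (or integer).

x' = [-118/37, 158/37]
P' = [86/37 -144/37; -144/37 2750/333]

x̄ = F·x = [-10, 0]
P̄ = F·P·Fᵀ + Q = [50 26; 26 27]
y = z − H·x̄ = [-18]
S = H·P̄·Hᵀ + R = [333]
K = P̄·Hᵀ·S⁻¹ = [-14/37; -79/333]
x' = x̄ + K·y = [-118/37, 158/37]
P' = (I − K·H)·P̄ = [86/37 -144/37; -144/37 2750/333]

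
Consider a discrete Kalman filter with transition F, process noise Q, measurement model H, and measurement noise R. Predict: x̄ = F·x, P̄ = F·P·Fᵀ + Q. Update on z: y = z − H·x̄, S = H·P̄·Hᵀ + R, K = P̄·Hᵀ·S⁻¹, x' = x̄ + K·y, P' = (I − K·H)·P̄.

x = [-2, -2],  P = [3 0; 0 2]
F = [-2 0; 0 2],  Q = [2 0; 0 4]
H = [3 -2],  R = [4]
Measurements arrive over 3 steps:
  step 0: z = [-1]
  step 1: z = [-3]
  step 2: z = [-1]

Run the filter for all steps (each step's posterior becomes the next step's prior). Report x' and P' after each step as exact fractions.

step 0: x' = [-85/89, -104/89], P' = [364/89 504/89; 504/89 780/89]
step 1: x' = [-9109/26579, 25012/26579], P' = [39572/26579 50424/26579; 50424/26579 88636/26579]
step 2: x' = [2517187/3136561, 5362876/3136561], P' = [4694364/3136561 6003816/3136561; 6003816/3136561 10532532/3136561]

step 0: x̄ = F·x = [4, -4]
step 0: P̄ = F·P·Fᵀ + Q = [14 0; 0 12]
step 0: y = z − H·x̄ = [-21]
step 0: S = H·P̄·Hᵀ + R = [178]
step 0: K = P̄·Hᵀ·S⁻¹ = [21/89; -12/89]
step 0: x' = x̄ + K·y = [-85/89, -104/89]
step 0: P' = (I − K·H)·P̄ = [364/89 504/89; 504/89 780/89]
step 1: x̄ = F·x = [170/89, -208/89]
step 1: P̄ = F·P·Fᵀ + Q = [1634/89 -2016/89; -2016/89 3476/89]
step 1: y = z − H·x̄ = [-1193/89]
step 1: S = H·P̄·Hᵀ + R = [53158/89]
step 1: K = P̄·Hᵀ·S⁻¹ = [4467/26579; -6500/26579]
step 1: x' = x̄ + K·y = [-9109/26579, 25012/26579]
step 1: P' = (I − K·H)·P̄ = [39572/26579 50424/26579; 50424/26579 88636/26579]
step 2: x̄ = F·x = [18218/26579, 50024/26579]
step 2: P̄ = F·P·Fᵀ + Q = [211446/26579 -201696/26579; -201696/26579 460860/26579]
step 2: y = z − H·x̄ = [18815/26579]
step 2: S = H·P̄·Hᵀ + R = [6273122/26579]
step 2: K = P̄·Hᵀ·S⁻¹ = [518865/3136561; -763404/3136561]
step 2: x' = x̄ + K·y = [2517187/3136561, 5362876/3136561]
step 2: P' = (I − K·H)·P̄ = [4694364/3136561 6003816/3136561; 6003816/3136561 10532532/3136561]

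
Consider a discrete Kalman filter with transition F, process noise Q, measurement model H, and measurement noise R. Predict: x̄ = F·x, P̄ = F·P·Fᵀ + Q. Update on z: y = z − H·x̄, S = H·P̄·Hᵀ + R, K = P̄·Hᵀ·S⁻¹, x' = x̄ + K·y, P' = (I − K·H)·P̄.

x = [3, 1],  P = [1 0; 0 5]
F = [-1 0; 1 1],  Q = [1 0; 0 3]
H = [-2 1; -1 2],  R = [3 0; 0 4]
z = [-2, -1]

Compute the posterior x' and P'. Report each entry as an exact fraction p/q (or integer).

x' = [-43/125, -108/125]
P' = [296/375 226/375; 226/375 431/375]

x̄ = F·x = [-3, 4]
P̄ = F·P·Fᵀ + Q = [2 -1; -1 9]
y = z − H·x̄ = [-12, -12]
S = H·P̄·Hᵀ + R = [24 27; 27 46]
K = P̄·Hᵀ·S⁻¹ = [-122/375 13/125; -7/375 53/125]
x' = x̄ + K·y = [-43/125, -108/125]
P' = (I − K·H)·P̄ = [296/375 226/375; 226/375 431/375]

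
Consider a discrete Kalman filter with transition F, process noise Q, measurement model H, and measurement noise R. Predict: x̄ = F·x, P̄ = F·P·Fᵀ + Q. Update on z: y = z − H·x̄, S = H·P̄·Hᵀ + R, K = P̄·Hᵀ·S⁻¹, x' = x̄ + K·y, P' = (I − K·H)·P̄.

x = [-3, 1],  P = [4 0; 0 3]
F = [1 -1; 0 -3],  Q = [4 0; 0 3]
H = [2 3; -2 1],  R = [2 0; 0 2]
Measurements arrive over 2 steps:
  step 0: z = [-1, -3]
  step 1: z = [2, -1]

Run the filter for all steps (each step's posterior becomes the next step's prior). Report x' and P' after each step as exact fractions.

step 0: x̄ = F·x = [-4, -3]
step 0: P̄ = F·P·Fᵀ + Q = [11 9; 9 30]
step 0: y = z − H·x̄ = [16, -8]
step 0: S = H·P̄·Hᵀ + R = [424 10; 10 40]
step 0: K = P̄·Hᵀ·S⁻¹ = [209/1686 -3001/8430; 70/281 334/1405]
step 0: x' = x̄ + K·y = [1168/1405, -1287/1405]
step 0: P' = (I − K·H)·P̄ = [1256/4215 -163/1405; -163/1405 342/1405]
step 1: x̄ = F·x = [491/281, 3861/1405]
step 1: P̄ = F·P·Fᵀ + Q = [4024/843 303/281; 303/281 7293/1405]
step 1: y = z − H·x̄ = [-13683/1405, -356/1405]
step 1: S = H·P̄·Hᵀ + R = [340361/4215 -33023/4215; -33023/4215 92609/4215]
step 1: K = P̄·Hᵀ·S⁻¹ = [452023/3609724 -1230139/3609724; 871023/3609724 809085/3609724]
step 1: x' = x̄ + K·y = [2216919/3609724, 1231959/3609724]
step 1: P' = (I − K·H)·P̄ = [517805/1804862 -194529/1804862; -194529/1804862 420027/1804862]

step 0: x' = [1168/1405, -1287/1405], P' = [1256/4215 -163/1405; -163/1405 342/1405]
step 1: x' = [2216919/3609724, 1231959/3609724], P' = [517805/1804862 -194529/1804862; -194529/1804862 420027/1804862]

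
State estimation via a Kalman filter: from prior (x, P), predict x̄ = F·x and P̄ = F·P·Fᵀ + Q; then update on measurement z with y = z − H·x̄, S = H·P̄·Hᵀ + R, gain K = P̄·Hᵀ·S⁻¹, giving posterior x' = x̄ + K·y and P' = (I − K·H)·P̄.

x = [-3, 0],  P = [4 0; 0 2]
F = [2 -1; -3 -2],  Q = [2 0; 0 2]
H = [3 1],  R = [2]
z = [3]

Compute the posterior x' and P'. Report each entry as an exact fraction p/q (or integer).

x̄ = F·x = [-6, 9]
P̄ = F·P·Fᵀ + Q = [20 -20; -20 46]
y = z − H·x̄ = [12]
S = H·P̄·Hᵀ + R = [108]
K = P̄·Hᵀ·S⁻¹ = [10/27; -7/54]
x' = x̄ + K·y = [-14/9, 67/9]
P' = (I − K·H)·P̄ = [140/27 -400/27; -400/27 1193/27]

x' = [-14/9, 67/9]
P' = [140/27 -400/27; -400/27 1193/27]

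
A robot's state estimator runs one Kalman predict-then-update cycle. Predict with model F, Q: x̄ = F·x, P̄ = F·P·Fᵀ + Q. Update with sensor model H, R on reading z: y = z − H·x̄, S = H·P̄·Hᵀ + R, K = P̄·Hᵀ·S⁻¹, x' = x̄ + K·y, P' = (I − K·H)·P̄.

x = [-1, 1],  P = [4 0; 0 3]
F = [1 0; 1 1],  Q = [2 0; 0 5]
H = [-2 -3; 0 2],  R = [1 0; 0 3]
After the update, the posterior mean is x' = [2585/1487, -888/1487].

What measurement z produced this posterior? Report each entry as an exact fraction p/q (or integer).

z = [-2, -3]

x̄ = F·x = [-1, 0]
P̄ = F·P·Fᵀ + Q = [6 4; 4 12]
S = H·P̄·Hᵀ + R = [181 -88; -88 51]
K = P̄·Hᵀ·S⁻¹ = [-520/1487 -664/1487; -132/1487 472/1487]
x' − x̄ = [4072/1487, -888/1487] = K·y
y = (KᵀK)⁻¹·Kᵀ·(x' − x̄) = [-4, -3]
z = y + H·x̄ = [-4, -3] + [2, 0] = [-2, -3]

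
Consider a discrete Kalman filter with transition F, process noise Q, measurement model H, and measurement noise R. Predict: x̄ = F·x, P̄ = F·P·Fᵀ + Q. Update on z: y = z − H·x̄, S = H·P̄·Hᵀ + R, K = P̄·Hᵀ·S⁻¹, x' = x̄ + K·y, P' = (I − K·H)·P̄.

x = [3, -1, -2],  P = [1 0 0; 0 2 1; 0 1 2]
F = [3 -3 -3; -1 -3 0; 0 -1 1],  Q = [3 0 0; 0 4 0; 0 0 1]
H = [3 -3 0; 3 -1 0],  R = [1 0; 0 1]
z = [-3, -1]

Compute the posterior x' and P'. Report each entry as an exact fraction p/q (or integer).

x' = [-526/11585, 31046/34755, 6569/11585]
P' = [3162/11585 3776/11585 552/11585; 3776/11585 16979/34755 901/11585; 552/11585 901/11585 27597/11585]

x̄ = F·x = [18, 0, -1]
P̄ = F·P·Fᵀ + Q = [66 24 0; 24 23 3; 0 3 3]
y = z − H·x̄ = [-57, -55]
S = H·P̄·Hᵀ + R = [370 375; 375 474]
K = P̄·Hᵀ·S⁻¹ = [-1842/11585 1142/2317; -5651/11585 3401/6951; -1047/11585 151/2317]
x' = x̄ + K·y = [-526/11585, 31046/34755, 6569/11585]
P' = (I − K·H)·P̄ = [3162/11585 3776/11585 552/11585; 3776/11585 16979/34755 901/11585; 552/11585 901/11585 27597/11585]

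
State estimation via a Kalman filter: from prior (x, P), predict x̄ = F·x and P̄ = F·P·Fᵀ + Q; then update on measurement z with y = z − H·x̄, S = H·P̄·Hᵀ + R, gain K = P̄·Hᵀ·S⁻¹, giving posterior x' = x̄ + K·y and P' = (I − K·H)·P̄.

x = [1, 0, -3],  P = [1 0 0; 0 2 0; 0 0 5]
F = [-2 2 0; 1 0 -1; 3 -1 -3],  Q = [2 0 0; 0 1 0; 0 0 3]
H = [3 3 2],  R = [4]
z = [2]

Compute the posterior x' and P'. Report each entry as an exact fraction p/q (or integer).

x' = [-1426/489, 176/163, 1892/489]
P' = [6590/489 -598/163 -7162/489; -598/163 274/163 520/163; -7162/489 520/163 8687/489]

x̄ = F·x = [-2, 4, 12]
P̄ = F·P·Fᵀ + Q = [14 -2 -10; -2 7 18; -10 18 59]
y = z − H·x̄ = [-28]
S = H·P̄·Hᵀ + R = [489]
K = P̄·Hᵀ·S⁻¹ = [16/489; 17/163; 142/489]
x' = x̄ + K·y = [-1426/489, 176/163, 1892/489]
P' = (I − K·H)·P̄ = [6590/489 -598/163 -7162/489; -598/163 274/163 520/163; -7162/489 520/163 8687/489]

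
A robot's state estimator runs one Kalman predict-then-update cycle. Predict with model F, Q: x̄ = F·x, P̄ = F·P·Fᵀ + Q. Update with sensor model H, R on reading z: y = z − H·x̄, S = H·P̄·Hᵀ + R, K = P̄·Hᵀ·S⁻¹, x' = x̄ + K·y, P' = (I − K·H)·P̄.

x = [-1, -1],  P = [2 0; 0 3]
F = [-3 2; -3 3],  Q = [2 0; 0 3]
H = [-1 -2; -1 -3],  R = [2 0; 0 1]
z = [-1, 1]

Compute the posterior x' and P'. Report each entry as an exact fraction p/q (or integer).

x̄ = F·x = [1, 0]
P̄ = F·P·Fᵀ + Q = [32 36; 36 48]
y = z − H·x̄ = [0, 2]
S = H·P̄·Hᵀ + R = [370 500; 500 681]
K = P̄·Hᵀ·S⁻¹ = [-412/985 20/197; 54/985 -60/197]
x' = x̄ + K·y = [237/197, -120/197]
P' = (I − K·H)·P̄ = [2672/985 -924/985; -924/985 408/985]

x' = [237/197, -120/197]
P' = [2672/985 -924/985; -924/985 408/985]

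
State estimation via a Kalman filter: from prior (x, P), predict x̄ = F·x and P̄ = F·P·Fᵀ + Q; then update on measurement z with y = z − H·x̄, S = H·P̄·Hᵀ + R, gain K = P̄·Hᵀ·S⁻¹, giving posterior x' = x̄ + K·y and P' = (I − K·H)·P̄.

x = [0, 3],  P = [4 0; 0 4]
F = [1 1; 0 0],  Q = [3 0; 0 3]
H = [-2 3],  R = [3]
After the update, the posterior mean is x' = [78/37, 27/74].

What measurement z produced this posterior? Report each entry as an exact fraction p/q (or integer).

x̄ = F·x = [3, 0]
P̄ = F·P·Fᵀ + Q = [11 0; 0 3]
S = H·P̄·Hᵀ + R = [74]
K = P̄·Hᵀ·S⁻¹ = [-11/37; 9/74]
x' − x̄ = [-33/37, 27/74] = K·y
y = (KᵀK)⁻¹·Kᵀ·(x' − x̄) = [3]
z = y + H·x̄ = [3] + [-6] = [-3]

z = [-3]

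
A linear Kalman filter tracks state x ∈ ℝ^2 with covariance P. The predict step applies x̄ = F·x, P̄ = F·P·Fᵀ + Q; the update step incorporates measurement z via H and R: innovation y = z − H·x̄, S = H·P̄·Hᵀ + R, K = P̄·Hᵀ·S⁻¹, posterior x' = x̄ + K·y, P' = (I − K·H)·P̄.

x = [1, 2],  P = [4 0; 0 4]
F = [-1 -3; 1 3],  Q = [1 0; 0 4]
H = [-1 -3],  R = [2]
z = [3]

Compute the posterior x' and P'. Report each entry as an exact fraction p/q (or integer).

x̄ = F·x = [-7, 7]
P̄ = F·P·Fᵀ + Q = [41 -40; -40 44]
y = z − H·x̄ = [17]
S = H·P̄·Hᵀ + R = [199]
K = P̄·Hᵀ·S⁻¹ = [79/199; -92/199]
x' = x̄ + K·y = [-50/199, -171/199]
P' = (I − K·H)·P̄ = [1918/199 -692/199; -692/199 292/199]

x' = [-50/199, -171/199]
P' = [1918/199 -692/199; -692/199 292/199]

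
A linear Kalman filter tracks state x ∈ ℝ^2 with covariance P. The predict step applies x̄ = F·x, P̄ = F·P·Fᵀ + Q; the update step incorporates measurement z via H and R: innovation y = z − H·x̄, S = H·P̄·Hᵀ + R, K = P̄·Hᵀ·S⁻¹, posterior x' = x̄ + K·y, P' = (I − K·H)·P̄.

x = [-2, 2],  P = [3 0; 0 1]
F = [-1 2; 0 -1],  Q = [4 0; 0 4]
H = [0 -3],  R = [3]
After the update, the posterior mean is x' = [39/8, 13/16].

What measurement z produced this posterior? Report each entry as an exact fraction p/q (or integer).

x̄ = F·x = [6, -2]
P̄ = F·P·Fᵀ + Q = [11 -2; -2 5]
S = H·P̄·Hᵀ + R = [48]
K = P̄·Hᵀ·S⁻¹ = [1/8; -5/16]
x' − x̄ = [-9/8, 45/16] = K·y
y = (KᵀK)⁻¹·Kᵀ·(x' − x̄) = [-9]
z = y + H·x̄ = [-9] + [6] = [-3]

z = [-3]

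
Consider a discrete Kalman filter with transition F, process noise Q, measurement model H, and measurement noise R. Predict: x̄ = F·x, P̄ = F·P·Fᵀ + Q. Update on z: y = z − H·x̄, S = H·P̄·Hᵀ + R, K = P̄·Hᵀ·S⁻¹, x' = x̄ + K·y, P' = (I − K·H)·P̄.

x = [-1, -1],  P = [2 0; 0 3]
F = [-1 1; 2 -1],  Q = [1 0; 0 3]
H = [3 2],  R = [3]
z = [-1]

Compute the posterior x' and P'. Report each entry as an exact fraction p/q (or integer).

x' = [4/29, -22/29]
P' = [158/29 -231/29; -231/29 357/29]

x̄ = F·x = [0, -1]
P̄ = F·P·Fᵀ + Q = [6 -7; -7 14]
y = z − H·x̄ = [1]
S = H·P̄·Hᵀ + R = [29]
K = P̄·Hᵀ·S⁻¹ = [4/29; 7/29]
x' = x̄ + K·y = [4/29, -22/29]
P' = (I − K·H)·P̄ = [158/29 -231/29; -231/29 357/29]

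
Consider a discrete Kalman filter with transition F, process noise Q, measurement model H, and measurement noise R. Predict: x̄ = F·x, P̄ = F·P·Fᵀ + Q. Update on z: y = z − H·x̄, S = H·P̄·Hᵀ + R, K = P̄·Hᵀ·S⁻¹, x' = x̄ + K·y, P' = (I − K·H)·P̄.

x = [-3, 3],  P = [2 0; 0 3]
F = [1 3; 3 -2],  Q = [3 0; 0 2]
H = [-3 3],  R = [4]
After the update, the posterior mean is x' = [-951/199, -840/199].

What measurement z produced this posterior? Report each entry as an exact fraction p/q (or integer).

x̄ = F·x = [6, -15]
P̄ = F·P·Fᵀ + Q = [32 -12; -12 32]
S = H·P̄·Hᵀ + R = [796]
K = P̄·Hᵀ·S⁻¹ = [-33/199; 33/199]
x' − x̄ = [-2145/199, 2145/199] = K·y
y = (KᵀK)⁻¹·Kᵀ·(x' − x̄) = [65]
z = y + H·x̄ = [65] + [-63] = [2]

z = [2]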